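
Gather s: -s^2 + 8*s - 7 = -s^2 + 8*s - 7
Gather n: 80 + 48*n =48*n + 80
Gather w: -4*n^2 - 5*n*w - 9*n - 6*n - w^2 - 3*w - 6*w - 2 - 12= -4*n^2 - 15*n - w^2 + w*(-5*n - 9) - 14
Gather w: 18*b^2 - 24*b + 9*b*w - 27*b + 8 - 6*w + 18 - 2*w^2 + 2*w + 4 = 18*b^2 - 51*b - 2*w^2 + w*(9*b - 4) + 30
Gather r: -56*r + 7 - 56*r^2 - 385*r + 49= -56*r^2 - 441*r + 56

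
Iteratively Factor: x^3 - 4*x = (x + 2)*(x^2 - 2*x) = (x - 2)*(x + 2)*(x)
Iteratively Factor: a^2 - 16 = (a - 4)*(a + 4)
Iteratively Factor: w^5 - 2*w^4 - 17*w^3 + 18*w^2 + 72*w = (w - 3)*(w^4 + w^3 - 14*w^2 - 24*w) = w*(w - 3)*(w^3 + w^2 - 14*w - 24) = w*(w - 3)*(w + 2)*(w^2 - w - 12) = w*(w - 3)*(w + 2)*(w + 3)*(w - 4)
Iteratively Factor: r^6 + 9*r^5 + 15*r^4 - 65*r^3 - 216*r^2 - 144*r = (r + 3)*(r^5 + 6*r^4 - 3*r^3 - 56*r^2 - 48*r) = r*(r + 3)*(r^4 + 6*r^3 - 3*r^2 - 56*r - 48) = r*(r + 3)*(r + 4)*(r^3 + 2*r^2 - 11*r - 12) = r*(r - 3)*(r + 3)*(r + 4)*(r^2 + 5*r + 4) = r*(r - 3)*(r + 1)*(r + 3)*(r + 4)*(r + 4)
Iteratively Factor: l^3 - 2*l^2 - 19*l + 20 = (l + 4)*(l^2 - 6*l + 5) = (l - 1)*(l + 4)*(l - 5)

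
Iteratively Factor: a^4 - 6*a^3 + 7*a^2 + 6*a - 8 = (a - 1)*(a^3 - 5*a^2 + 2*a + 8) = (a - 1)*(a + 1)*(a^2 - 6*a + 8) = (a - 4)*(a - 1)*(a + 1)*(a - 2)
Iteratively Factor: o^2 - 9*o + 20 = (o - 4)*(o - 5)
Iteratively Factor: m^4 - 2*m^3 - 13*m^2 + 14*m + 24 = (m + 3)*(m^3 - 5*m^2 + 2*m + 8) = (m - 4)*(m + 3)*(m^2 - m - 2) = (m - 4)*(m + 1)*(m + 3)*(m - 2)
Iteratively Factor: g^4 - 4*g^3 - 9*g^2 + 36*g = (g - 3)*(g^3 - g^2 - 12*g) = (g - 4)*(g - 3)*(g^2 + 3*g) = g*(g - 4)*(g - 3)*(g + 3)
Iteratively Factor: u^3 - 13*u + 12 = (u - 3)*(u^2 + 3*u - 4) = (u - 3)*(u - 1)*(u + 4)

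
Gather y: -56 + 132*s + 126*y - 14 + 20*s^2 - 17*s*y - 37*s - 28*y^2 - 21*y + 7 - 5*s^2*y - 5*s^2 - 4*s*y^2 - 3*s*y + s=15*s^2 + 96*s + y^2*(-4*s - 28) + y*(-5*s^2 - 20*s + 105) - 63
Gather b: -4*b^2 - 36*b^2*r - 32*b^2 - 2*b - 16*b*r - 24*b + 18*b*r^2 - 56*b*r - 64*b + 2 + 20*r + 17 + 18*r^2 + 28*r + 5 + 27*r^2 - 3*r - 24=b^2*(-36*r - 36) + b*(18*r^2 - 72*r - 90) + 45*r^2 + 45*r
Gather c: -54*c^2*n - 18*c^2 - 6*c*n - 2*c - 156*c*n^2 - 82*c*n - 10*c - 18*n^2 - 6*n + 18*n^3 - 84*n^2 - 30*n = c^2*(-54*n - 18) + c*(-156*n^2 - 88*n - 12) + 18*n^3 - 102*n^2 - 36*n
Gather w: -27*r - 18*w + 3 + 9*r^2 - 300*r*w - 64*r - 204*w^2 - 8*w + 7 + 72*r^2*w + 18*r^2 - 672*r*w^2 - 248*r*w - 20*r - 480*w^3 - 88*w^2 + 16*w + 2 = 27*r^2 - 111*r - 480*w^3 + w^2*(-672*r - 292) + w*(72*r^2 - 548*r - 10) + 12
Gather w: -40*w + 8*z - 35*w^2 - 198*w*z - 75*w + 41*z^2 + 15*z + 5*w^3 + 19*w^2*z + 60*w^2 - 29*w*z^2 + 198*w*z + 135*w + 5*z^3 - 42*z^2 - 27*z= 5*w^3 + w^2*(19*z + 25) + w*(20 - 29*z^2) + 5*z^3 - z^2 - 4*z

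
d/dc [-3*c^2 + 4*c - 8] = 4 - 6*c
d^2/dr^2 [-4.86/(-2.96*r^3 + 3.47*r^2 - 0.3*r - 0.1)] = ((33.7284 - 86.3136*r)*(2.96*r^3 - 3.47*r^2 + 0.3*r + 0.1) + 4.86*(8.88*r^2 - 6.94*r + 0.3)*(17.76*r^2 - 13.88*r + 0.6))/(2.96*r^3 - 3.47*r^2 + 0.3*r + 0.1)^3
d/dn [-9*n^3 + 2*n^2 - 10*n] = -27*n^2 + 4*n - 10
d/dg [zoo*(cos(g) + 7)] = zoo*sin(g)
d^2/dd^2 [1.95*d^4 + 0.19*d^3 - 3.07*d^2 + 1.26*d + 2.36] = 23.4*d^2 + 1.14*d - 6.14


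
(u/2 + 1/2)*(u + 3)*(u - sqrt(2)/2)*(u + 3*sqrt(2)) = u^4/2 + 5*sqrt(2)*u^3/4 + 2*u^3 + 5*sqrt(2)*u^2 - 6*u + 15*sqrt(2)*u/4 - 9/2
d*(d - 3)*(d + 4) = d^3 + d^2 - 12*d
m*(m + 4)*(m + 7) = m^3 + 11*m^2 + 28*m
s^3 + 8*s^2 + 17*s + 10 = (s + 1)*(s + 2)*(s + 5)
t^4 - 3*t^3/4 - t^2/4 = t^2*(t - 1)*(t + 1/4)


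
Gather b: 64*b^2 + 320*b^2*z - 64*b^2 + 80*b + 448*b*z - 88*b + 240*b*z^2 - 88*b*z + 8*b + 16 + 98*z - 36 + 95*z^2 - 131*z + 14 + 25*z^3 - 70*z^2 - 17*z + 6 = 320*b^2*z + b*(240*z^2 + 360*z) + 25*z^3 + 25*z^2 - 50*z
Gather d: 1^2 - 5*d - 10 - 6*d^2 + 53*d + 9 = -6*d^2 + 48*d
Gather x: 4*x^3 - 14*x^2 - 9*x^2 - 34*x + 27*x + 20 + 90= 4*x^3 - 23*x^2 - 7*x + 110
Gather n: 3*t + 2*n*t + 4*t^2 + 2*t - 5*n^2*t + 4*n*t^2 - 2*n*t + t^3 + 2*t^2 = -5*n^2*t + 4*n*t^2 + t^3 + 6*t^2 + 5*t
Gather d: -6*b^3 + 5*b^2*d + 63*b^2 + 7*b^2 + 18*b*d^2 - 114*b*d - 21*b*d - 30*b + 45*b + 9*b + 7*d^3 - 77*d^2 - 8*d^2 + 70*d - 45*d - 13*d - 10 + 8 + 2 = -6*b^3 + 70*b^2 + 24*b + 7*d^3 + d^2*(18*b - 85) + d*(5*b^2 - 135*b + 12)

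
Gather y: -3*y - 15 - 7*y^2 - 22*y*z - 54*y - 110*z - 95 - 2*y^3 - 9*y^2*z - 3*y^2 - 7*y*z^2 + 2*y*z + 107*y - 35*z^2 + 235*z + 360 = -2*y^3 + y^2*(-9*z - 10) + y*(-7*z^2 - 20*z + 50) - 35*z^2 + 125*z + 250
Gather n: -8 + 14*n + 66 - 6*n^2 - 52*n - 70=-6*n^2 - 38*n - 12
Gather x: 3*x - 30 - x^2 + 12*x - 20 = -x^2 + 15*x - 50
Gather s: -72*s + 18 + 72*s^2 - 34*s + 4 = 72*s^2 - 106*s + 22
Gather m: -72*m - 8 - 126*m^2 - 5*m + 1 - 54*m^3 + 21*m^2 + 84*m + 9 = -54*m^3 - 105*m^2 + 7*m + 2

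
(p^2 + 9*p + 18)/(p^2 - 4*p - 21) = (p + 6)/(p - 7)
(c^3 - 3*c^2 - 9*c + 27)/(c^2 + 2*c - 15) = (c^2 - 9)/(c + 5)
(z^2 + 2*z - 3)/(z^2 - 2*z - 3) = (-z^2 - 2*z + 3)/(-z^2 + 2*z + 3)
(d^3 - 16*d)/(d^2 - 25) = d*(d^2 - 16)/(d^2 - 25)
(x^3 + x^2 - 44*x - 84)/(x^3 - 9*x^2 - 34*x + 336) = (x + 2)/(x - 8)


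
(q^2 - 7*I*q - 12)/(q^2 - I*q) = (q^2 - 7*I*q - 12)/(q*(q - I))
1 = 1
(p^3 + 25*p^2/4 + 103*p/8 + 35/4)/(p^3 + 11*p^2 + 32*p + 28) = (8*p^2 + 34*p + 35)/(8*(p^2 + 9*p + 14))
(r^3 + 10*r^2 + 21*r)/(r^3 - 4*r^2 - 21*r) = (r + 7)/(r - 7)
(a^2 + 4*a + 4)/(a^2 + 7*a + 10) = (a + 2)/(a + 5)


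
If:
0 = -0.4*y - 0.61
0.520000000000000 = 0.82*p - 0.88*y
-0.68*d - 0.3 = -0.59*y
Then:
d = -1.76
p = -1.00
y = -1.52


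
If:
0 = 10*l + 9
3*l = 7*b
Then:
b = -27/70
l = -9/10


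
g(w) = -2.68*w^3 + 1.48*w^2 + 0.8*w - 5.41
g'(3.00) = -62.68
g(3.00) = -62.05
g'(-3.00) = -80.44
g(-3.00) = 77.87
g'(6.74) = -344.49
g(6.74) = -753.35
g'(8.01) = -491.34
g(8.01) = -1281.36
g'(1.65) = -16.20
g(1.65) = -12.10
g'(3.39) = -81.56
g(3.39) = -90.10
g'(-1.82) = -31.22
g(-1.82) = 14.19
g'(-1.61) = -24.81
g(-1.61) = 8.32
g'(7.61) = -442.29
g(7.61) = -1094.72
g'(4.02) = -117.23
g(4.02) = -152.38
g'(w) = -8.04*w^2 + 2.96*w + 0.8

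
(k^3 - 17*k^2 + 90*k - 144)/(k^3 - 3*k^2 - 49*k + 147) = (k^2 - 14*k + 48)/(k^2 - 49)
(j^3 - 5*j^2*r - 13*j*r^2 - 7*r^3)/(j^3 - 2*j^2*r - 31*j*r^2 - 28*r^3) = (j + r)/(j + 4*r)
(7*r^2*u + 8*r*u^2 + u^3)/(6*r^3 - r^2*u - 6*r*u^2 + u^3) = u*(7*r + u)/(6*r^2 - 7*r*u + u^2)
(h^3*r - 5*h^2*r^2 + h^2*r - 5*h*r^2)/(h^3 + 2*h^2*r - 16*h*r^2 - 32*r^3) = h*r*(h^2 - 5*h*r + h - 5*r)/(h^3 + 2*h^2*r - 16*h*r^2 - 32*r^3)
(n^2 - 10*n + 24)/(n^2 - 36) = (n - 4)/(n + 6)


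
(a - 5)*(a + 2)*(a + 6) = a^3 + 3*a^2 - 28*a - 60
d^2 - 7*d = d*(d - 7)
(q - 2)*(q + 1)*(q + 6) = q^3 + 5*q^2 - 8*q - 12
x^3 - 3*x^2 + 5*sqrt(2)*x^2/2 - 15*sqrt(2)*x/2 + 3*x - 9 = (x - 3)*(x + sqrt(2))*(x + 3*sqrt(2)/2)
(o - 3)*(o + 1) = o^2 - 2*o - 3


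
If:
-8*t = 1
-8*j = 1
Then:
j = -1/8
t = -1/8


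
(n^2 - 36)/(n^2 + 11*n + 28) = (n^2 - 36)/(n^2 + 11*n + 28)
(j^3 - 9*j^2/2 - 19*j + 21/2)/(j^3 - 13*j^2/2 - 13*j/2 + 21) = (2*j^2 + 5*j - 3)/(2*j^2 + j - 6)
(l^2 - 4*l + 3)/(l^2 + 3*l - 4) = (l - 3)/(l + 4)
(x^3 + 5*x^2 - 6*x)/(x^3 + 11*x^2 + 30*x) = (x - 1)/(x + 5)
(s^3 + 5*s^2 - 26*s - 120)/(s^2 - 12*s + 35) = (s^2 + 10*s + 24)/(s - 7)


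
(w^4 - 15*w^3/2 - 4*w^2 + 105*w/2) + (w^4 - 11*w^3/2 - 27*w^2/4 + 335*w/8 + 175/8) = 2*w^4 - 13*w^3 - 43*w^2/4 + 755*w/8 + 175/8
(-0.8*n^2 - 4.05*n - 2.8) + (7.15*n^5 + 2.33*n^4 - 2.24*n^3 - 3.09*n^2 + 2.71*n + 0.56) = 7.15*n^5 + 2.33*n^4 - 2.24*n^3 - 3.89*n^2 - 1.34*n - 2.24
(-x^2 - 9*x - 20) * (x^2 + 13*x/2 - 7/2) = -x^4 - 31*x^3/2 - 75*x^2 - 197*x/2 + 70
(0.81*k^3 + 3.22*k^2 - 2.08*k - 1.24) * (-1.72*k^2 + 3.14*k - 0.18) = -1.3932*k^5 - 2.995*k^4 + 13.5426*k^3 - 4.978*k^2 - 3.5192*k + 0.2232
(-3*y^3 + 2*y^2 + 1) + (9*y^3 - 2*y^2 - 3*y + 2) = 6*y^3 - 3*y + 3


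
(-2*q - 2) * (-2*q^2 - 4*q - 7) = 4*q^3 + 12*q^2 + 22*q + 14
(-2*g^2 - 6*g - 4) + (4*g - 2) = -2*g^2 - 2*g - 6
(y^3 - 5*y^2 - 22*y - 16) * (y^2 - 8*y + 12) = y^5 - 13*y^4 + 30*y^3 + 100*y^2 - 136*y - 192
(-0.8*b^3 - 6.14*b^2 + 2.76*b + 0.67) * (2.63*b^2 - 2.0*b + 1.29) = -2.104*b^5 - 14.5482*b^4 + 18.5068*b^3 - 11.6785*b^2 + 2.2204*b + 0.8643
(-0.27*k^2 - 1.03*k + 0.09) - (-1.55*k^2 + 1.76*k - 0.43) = 1.28*k^2 - 2.79*k + 0.52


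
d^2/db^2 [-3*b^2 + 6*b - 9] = -6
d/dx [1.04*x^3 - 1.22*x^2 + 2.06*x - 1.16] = 3.12*x^2 - 2.44*x + 2.06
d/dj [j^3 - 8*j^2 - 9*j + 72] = 3*j^2 - 16*j - 9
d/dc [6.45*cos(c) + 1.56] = -6.45*sin(c)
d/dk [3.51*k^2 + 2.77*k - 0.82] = 7.02*k + 2.77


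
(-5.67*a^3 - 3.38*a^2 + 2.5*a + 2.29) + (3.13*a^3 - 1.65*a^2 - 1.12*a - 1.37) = -2.54*a^3 - 5.03*a^2 + 1.38*a + 0.92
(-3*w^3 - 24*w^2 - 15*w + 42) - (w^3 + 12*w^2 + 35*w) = -4*w^3 - 36*w^2 - 50*w + 42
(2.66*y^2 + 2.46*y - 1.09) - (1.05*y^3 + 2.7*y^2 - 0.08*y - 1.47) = -1.05*y^3 - 0.04*y^2 + 2.54*y + 0.38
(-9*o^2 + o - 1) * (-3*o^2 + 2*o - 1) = 27*o^4 - 21*o^3 + 14*o^2 - 3*o + 1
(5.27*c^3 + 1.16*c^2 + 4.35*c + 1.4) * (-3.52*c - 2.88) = -18.5504*c^4 - 19.2608*c^3 - 18.6528*c^2 - 17.456*c - 4.032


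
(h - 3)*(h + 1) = h^2 - 2*h - 3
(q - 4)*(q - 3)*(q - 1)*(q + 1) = q^4 - 7*q^3 + 11*q^2 + 7*q - 12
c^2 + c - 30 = (c - 5)*(c + 6)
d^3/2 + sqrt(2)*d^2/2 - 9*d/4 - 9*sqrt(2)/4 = (d/2 + sqrt(2)/2)*(d - 3*sqrt(2)/2)*(d + 3*sqrt(2)/2)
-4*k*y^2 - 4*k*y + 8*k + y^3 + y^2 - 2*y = (-4*k + y)*(y - 1)*(y + 2)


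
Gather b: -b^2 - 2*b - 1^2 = -b^2 - 2*b - 1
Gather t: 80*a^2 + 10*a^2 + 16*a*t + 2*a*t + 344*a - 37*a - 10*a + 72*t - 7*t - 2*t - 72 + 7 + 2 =90*a^2 + 297*a + t*(18*a + 63) - 63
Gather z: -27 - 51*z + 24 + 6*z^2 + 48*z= 6*z^2 - 3*z - 3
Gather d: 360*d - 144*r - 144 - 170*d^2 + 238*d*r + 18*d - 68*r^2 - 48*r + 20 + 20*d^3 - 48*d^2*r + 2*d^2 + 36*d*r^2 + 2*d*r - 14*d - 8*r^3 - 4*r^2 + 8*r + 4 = 20*d^3 + d^2*(-48*r - 168) + d*(36*r^2 + 240*r + 364) - 8*r^3 - 72*r^2 - 184*r - 120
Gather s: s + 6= s + 6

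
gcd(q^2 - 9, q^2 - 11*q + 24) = q - 3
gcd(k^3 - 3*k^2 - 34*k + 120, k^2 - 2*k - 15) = k - 5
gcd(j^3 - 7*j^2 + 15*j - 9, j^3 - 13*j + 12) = j^2 - 4*j + 3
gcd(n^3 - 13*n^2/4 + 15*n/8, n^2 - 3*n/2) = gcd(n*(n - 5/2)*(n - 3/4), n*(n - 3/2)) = n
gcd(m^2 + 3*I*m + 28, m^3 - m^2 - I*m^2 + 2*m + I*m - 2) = 1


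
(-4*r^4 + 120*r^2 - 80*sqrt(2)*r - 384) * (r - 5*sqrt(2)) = -4*r^5 + 20*sqrt(2)*r^4 + 120*r^3 - 680*sqrt(2)*r^2 + 416*r + 1920*sqrt(2)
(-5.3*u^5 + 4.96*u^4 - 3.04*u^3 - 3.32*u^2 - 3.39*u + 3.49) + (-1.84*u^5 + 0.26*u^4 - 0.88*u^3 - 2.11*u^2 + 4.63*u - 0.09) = -7.14*u^5 + 5.22*u^4 - 3.92*u^3 - 5.43*u^2 + 1.24*u + 3.4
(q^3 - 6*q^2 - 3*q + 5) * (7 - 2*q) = -2*q^4 + 19*q^3 - 36*q^2 - 31*q + 35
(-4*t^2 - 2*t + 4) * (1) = -4*t^2 - 2*t + 4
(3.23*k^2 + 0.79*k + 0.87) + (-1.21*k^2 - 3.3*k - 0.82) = 2.02*k^2 - 2.51*k + 0.05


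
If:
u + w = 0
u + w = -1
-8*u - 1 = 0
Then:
No Solution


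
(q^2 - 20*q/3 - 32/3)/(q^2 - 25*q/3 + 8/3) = (3*q + 4)/(3*q - 1)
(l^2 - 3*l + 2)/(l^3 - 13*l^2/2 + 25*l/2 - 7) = 2/(2*l - 7)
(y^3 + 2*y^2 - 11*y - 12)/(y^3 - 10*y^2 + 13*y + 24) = (y + 4)/(y - 8)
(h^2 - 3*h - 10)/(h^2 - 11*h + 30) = (h + 2)/(h - 6)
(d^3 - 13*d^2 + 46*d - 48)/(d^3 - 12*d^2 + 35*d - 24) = (d - 2)/(d - 1)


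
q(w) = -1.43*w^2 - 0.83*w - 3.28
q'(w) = -2.86*w - 0.83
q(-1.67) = -5.88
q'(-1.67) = 3.95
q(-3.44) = -17.35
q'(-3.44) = 9.01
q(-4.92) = -33.81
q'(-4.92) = 13.24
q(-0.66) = -3.36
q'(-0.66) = 1.06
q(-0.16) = -3.18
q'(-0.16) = -0.37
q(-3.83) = -21.08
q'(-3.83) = 10.12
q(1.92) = -10.15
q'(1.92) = -6.32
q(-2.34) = -9.17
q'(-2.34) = 5.86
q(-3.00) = -13.66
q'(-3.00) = 7.75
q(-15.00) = -312.58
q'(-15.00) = 42.07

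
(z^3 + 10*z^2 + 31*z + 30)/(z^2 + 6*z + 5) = (z^2 + 5*z + 6)/(z + 1)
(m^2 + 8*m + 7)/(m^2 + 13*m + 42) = (m + 1)/(m + 6)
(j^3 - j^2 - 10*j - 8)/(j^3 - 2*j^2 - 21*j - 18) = (j^2 - 2*j - 8)/(j^2 - 3*j - 18)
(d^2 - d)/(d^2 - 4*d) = (d - 1)/(d - 4)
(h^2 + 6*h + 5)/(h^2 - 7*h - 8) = (h + 5)/(h - 8)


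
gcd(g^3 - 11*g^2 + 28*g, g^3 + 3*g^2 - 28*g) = g^2 - 4*g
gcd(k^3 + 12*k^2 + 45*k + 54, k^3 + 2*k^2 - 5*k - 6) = k + 3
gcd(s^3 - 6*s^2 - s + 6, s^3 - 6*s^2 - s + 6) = s^3 - 6*s^2 - s + 6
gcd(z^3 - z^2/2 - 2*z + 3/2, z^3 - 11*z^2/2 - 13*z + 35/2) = z - 1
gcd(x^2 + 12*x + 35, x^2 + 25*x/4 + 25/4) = x + 5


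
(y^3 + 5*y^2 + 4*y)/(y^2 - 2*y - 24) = y*(y + 1)/(y - 6)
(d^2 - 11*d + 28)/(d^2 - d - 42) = (d - 4)/(d + 6)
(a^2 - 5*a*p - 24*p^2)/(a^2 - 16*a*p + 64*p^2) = (-a - 3*p)/(-a + 8*p)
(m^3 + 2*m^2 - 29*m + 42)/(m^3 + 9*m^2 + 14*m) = (m^2 - 5*m + 6)/(m*(m + 2))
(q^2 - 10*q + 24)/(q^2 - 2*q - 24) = (q - 4)/(q + 4)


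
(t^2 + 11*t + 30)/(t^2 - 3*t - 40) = (t + 6)/(t - 8)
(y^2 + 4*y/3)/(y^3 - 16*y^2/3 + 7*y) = (3*y + 4)/(3*y^2 - 16*y + 21)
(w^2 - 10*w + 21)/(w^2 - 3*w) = (w - 7)/w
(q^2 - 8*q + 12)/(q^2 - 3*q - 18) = (q - 2)/(q + 3)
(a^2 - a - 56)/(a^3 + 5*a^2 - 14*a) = (a - 8)/(a*(a - 2))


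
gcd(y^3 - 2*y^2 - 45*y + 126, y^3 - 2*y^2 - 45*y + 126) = y^3 - 2*y^2 - 45*y + 126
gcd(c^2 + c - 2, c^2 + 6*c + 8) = c + 2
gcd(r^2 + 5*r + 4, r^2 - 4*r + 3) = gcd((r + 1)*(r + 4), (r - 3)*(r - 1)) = 1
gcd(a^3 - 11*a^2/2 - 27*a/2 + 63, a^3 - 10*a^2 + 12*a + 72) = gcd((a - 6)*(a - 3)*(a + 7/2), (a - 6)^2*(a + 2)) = a - 6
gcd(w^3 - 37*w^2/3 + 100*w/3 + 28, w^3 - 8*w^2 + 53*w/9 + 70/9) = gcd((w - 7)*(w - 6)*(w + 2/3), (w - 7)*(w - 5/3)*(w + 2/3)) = w^2 - 19*w/3 - 14/3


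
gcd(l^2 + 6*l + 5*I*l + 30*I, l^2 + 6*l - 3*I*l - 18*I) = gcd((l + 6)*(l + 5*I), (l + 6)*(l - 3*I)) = l + 6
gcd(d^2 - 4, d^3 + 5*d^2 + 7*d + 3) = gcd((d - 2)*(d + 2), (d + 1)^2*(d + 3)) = 1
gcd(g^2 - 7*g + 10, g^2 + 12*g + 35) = 1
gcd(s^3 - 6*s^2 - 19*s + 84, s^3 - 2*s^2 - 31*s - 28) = s^2 - 3*s - 28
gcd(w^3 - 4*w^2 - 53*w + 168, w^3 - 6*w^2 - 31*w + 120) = w^2 - 11*w + 24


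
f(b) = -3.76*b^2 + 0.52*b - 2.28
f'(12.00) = -89.72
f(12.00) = -537.48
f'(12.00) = -89.72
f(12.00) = -537.48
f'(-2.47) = 19.09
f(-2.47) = -26.50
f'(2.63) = -19.26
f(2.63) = -26.92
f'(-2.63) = 20.30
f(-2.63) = -29.66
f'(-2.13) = 16.54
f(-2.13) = -20.45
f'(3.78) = -27.91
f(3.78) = -54.04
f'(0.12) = -0.38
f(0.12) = -2.27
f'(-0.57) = 4.81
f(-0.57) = -3.80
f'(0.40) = -2.49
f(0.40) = -2.67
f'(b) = 0.52 - 7.52*b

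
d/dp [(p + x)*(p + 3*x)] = 2*p + 4*x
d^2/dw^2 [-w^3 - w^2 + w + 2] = -6*w - 2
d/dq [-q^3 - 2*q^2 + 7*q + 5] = -3*q^2 - 4*q + 7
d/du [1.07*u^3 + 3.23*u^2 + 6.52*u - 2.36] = 3.21*u^2 + 6.46*u + 6.52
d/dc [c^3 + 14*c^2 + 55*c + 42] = 3*c^2 + 28*c + 55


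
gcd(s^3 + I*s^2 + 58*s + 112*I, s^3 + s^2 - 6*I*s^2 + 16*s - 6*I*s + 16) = s^2 - 6*I*s + 16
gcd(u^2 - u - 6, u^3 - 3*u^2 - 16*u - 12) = u + 2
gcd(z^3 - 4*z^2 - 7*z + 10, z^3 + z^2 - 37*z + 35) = z^2 - 6*z + 5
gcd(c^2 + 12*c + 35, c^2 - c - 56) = c + 7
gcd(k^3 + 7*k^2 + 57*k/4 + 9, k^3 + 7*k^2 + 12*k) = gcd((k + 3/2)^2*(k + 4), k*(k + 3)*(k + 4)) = k + 4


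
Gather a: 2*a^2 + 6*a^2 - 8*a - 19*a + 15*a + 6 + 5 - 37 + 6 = 8*a^2 - 12*a - 20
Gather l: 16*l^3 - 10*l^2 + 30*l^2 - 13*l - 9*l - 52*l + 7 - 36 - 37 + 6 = 16*l^3 + 20*l^2 - 74*l - 60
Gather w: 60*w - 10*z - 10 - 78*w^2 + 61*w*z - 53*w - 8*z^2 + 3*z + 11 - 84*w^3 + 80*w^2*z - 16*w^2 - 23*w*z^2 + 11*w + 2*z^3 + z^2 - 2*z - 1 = -84*w^3 + w^2*(80*z - 94) + w*(-23*z^2 + 61*z + 18) + 2*z^3 - 7*z^2 - 9*z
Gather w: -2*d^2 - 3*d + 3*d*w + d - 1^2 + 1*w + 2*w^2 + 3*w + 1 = -2*d^2 - 2*d + 2*w^2 + w*(3*d + 4)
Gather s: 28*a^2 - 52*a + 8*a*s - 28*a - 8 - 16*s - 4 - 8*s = 28*a^2 - 80*a + s*(8*a - 24) - 12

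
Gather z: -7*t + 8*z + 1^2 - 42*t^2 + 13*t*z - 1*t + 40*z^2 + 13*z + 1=-42*t^2 - 8*t + 40*z^2 + z*(13*t + 21) + 2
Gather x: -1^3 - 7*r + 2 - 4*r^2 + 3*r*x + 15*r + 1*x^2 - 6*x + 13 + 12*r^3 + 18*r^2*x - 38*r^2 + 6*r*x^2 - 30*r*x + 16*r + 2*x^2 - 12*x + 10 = 12*r^3 - 42*r^2 + 24*r + x^2*(6*r + 3) + x*(18*r^2 - 27*r - 18) + 24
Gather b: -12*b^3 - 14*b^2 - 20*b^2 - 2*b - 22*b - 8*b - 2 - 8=-12*b^3 - 34*b^2 - 32*b - 10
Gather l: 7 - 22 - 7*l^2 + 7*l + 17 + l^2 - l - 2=-6*l^2 + 6*l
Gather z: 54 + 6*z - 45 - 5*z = z + 9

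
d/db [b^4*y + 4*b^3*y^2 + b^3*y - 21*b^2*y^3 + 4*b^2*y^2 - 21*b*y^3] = y*(4*b^3 + 12*b^2*y + 3*b^2 - 42*b*y^2 + 8*b*y - 21*y^2)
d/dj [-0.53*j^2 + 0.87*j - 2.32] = 0.87 - 1.06*j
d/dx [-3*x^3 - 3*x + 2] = -9*x^2 - 3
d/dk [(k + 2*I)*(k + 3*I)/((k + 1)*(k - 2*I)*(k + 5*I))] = (-k^4 - 10*I*k^3 + k^2*(43 - 2*I) + k*(32 + 36*I) + 60 + 68*I)/(k^6 + k^5*(2 + 6*I) + k^4*(12 + 12*I) + k^3*(22 + 66*I) + k^2*(111 + 120*I) + k*(200 + 60*I) + 100)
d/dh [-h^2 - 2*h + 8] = -2*h - 2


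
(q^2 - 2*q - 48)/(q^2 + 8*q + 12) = (q - 8)/(q + 2)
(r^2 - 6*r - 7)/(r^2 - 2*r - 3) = (r - 7)/(r - 3)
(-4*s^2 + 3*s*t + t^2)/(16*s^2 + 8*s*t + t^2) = (-s + t)/(4*s + t)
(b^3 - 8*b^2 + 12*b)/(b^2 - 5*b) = (b^2 - 8*b + 12)/(b - 5)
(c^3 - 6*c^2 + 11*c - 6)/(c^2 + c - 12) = (c^2 - 3*c + 2)/(c + 4)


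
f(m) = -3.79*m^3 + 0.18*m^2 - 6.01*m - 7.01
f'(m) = -11.37*m^2 + 0.36*m - 6.01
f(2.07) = -52.30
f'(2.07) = -53.98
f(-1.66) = 20.80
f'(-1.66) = -37.94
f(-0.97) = 2.45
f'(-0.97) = -17.06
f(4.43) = -359.60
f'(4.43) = -227.55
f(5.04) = -517.94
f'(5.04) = -293.01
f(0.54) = -10.80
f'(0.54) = -9.13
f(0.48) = -10.27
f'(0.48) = -8.46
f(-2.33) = 55.91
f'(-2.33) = -68.58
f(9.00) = -2809.43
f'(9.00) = -923.74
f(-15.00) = 12914.89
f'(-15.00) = -2569.66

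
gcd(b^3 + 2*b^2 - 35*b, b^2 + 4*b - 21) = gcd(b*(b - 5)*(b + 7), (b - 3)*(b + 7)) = b + 7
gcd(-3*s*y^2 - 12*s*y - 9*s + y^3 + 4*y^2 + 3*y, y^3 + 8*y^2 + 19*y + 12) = y^2 + 4*y + 3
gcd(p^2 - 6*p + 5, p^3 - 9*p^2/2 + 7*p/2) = p - 1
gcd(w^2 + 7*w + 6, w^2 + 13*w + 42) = w + 6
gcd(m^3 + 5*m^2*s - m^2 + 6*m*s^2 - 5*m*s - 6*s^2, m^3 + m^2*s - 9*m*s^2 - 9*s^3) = m + 3*s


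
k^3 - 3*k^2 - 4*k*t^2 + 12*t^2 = (k - 3)*(k - 2*t)*(k + 2*t)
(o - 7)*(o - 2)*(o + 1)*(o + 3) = o^4 - 5*o^3 - 19*o^2 + 29*o + 42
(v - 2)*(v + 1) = v^2 - v - 2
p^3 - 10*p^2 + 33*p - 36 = (p - 4)*(p - 3)^2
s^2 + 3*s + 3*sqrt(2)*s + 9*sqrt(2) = (s + 3)*(s + 3*sqrt(2))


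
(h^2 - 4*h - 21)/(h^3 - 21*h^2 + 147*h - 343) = (h + 3)/(h^2 - 14*h + 49)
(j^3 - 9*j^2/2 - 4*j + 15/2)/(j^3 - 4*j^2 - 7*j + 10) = (j + 3/2)/(j + 2)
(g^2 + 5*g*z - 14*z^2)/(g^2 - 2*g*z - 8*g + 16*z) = (g + 7*z)/(g - 8)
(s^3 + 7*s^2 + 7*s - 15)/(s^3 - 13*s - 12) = (s^2 + 4*s - 5)/(s^2 - 3*s - 4)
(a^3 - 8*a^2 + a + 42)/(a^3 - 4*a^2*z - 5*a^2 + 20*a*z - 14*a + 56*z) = (3 - a)/(-a + 4*z)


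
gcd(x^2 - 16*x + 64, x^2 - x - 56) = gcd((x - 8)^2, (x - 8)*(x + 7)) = x - 8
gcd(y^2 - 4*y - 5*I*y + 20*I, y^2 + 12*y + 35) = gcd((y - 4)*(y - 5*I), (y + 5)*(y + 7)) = 1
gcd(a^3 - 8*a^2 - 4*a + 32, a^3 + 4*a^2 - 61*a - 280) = a - 8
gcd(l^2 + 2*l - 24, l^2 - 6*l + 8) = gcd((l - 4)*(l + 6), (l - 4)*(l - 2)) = l - 4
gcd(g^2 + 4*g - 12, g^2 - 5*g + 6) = g - 2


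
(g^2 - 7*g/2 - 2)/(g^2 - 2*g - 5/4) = 2*(g - 4)/(2*g - 5)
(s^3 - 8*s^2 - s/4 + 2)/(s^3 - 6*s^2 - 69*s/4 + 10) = (2*s + 1)/(2*s + 5)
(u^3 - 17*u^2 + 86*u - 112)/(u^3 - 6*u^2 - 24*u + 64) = (u - 7)/(u + 4)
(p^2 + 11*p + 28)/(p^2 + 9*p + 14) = (p + 4)/(p + 2)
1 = 1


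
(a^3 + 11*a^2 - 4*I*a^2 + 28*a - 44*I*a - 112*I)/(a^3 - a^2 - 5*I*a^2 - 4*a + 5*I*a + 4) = (a^2 + 11*a + 28)/(a^2 - a*(1 + I) + I)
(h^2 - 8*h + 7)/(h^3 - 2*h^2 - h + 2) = (h - 7)/(h^2 - h - 2)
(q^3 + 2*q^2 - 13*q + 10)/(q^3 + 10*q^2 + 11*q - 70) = (q - 1)/(q + 7)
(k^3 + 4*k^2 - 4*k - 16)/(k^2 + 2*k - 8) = k + 2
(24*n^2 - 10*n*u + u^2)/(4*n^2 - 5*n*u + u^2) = (-6*n + u)/(-n + u)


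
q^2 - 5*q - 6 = (q - 6)*(q + 1)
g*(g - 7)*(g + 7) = g^3 - 49*g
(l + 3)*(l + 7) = l^2 + 10*l + 21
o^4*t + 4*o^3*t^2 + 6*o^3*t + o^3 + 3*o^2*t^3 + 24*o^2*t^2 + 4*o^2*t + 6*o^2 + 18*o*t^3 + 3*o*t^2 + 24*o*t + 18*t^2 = (o + 6)*(o + t)*(o + 3*t)*(o*t + 1)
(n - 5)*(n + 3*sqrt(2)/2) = n^2 - 5*n + 3*sqrt(2)*n/2 - 15*sqrt(2)/2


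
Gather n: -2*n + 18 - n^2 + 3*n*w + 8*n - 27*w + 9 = -n^2 + n*(3*w + 6) - 27*w + 27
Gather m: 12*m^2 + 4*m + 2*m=12*m^2 + 6*m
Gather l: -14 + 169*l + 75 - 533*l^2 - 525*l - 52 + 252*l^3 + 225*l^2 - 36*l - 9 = 252*l^3 - 308*l^2 - 392*l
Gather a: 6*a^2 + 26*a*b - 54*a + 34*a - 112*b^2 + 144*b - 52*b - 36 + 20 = 6*a^2 + a*(26*b - 20) - 112*b^2 + 92*b - 16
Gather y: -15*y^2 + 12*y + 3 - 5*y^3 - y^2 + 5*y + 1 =-5*y^3 - 16*y^2 + 17*y + 4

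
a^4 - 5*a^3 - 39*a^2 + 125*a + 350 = (a - 7)*(a - 5)*(a + 2)*(a + 5)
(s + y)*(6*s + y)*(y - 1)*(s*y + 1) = 6*s^3*y^2 - 6*s^3*y + 7*s^2*y^3 - 7*s^2*y^2 + 6*s^2*y - 6*s^2 + s*y^4 - s*y^3 + 7*s*y^2 - 7*s*y + y^3 - y^2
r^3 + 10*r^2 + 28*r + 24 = (r + 2)^2*(r + 6)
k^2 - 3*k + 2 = (k - 2)*(k - 1)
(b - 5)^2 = b^2 - 10*b + 25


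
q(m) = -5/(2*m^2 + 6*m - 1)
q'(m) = -5*(-4*m - 6)/(2*m^2 + 6*m - 1)^2 = 10*(2*m + 3)/(2*m^2 + 6*m - 1)^2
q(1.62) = -0.36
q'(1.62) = 0.32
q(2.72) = -0.17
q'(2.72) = 0.09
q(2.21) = -0.23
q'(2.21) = 0.15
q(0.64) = -1.37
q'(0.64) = 3.20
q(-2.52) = 1.46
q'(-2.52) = -1.74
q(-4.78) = -0.31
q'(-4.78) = -0.26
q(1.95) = -0.27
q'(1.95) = 0.21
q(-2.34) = 1.22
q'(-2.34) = -1.00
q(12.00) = -0.01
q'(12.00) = 0.00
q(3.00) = -0.14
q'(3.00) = 0.07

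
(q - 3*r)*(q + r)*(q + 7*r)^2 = q^4 + 12*q^3*r + 18*q^2*r^2 - 140*q*r^3 - 147*r^4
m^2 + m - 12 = (m - 3)*(m + 4)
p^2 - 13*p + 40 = (p - 8)*(p - 5)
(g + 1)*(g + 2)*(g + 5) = g^3 + 8*g^2 + 17*g + 10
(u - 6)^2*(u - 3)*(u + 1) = u^4 - 14*u^3 + 57*u^2 - 36*u - 108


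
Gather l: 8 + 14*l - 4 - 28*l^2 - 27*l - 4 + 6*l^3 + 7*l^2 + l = 6*l^3 - 21*l^2 - 12*l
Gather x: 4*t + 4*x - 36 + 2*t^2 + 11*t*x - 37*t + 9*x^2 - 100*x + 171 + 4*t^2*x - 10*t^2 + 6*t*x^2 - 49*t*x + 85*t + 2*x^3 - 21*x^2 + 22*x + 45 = -8*t^2 + 52*t + 2*x^3 + x^2*(6*t - 12) + x*(4*t^2 - 38*t - 74) + 180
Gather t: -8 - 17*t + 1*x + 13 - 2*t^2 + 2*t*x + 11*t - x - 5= -2*t^2 + t*(2*x - 6)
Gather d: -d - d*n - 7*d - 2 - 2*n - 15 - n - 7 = d*(-n - 8) - 3*n - 24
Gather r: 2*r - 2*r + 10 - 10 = 0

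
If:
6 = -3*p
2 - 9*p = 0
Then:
No Solution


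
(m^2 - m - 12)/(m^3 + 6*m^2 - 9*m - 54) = (m - 4)/(m^2 + 3*m - 18)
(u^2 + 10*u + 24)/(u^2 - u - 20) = (u + 6)/(u - 5)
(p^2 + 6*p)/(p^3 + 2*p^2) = (p + 6)/(p*(p + 2))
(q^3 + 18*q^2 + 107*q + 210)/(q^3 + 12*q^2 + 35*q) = (q + 6)/q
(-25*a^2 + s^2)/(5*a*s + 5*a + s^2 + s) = (-5*a + s)/(s + 1)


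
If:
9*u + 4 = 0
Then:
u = -4/9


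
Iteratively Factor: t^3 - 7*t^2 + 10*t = (t)*(t^2 - 7*t + 10) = t*(t - 5)*(t - 2)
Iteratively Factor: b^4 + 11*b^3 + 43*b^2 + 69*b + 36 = (b + 4)*(b^3 + 7*b^2 + 15*b + 9) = (b + 1)*(b + 4)*(b^2 + 6*b + 9) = (b + 1)*(b + 3)*(b + 4)*(b + 3)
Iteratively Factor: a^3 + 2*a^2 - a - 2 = (a - 1)*(a^2 + 3*a + 2) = (a - 1)*(a + 1)*(a + 2)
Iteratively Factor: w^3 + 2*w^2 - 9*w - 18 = (w - 3)*(w^2 + 5*w + 6) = (w - 3)*(w + 3)*(w + 2)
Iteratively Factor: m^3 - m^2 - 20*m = (m)*(m^2 - m - 20) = m*(m + 4)*(m - 5)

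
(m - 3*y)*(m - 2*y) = m^2 - 5*m*y + 6*y^2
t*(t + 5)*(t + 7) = t^3 + 12*t^2 + 35*t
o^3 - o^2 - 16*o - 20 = (o - 5)*(o + 2)^2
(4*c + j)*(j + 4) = 4*c*j + 16*c + j^2 + 4*j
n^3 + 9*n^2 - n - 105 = (n - 3)*(n + 5)*(n + 7)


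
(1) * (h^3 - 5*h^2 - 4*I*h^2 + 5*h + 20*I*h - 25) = h^3 - 5*h^2 - 4*I*h^2 + 5*h + 20*I*h - 25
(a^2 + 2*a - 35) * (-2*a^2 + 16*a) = -2*a^4 + 12*a^3 + 102*a^2 - 560*a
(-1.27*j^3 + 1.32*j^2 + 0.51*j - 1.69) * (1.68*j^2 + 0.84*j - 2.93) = -2.1336*j^5 + 1.1508*j^4 + 5.6867*j^3 - 6.2784*j^2 - 2.9139*j + 4.9517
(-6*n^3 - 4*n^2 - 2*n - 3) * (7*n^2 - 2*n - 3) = -42*n^5 - 16*n^4 + 12*n^3 - 5*n^2 + 12*n + 9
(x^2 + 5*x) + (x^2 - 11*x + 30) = 2*x^2 - 6*x + 30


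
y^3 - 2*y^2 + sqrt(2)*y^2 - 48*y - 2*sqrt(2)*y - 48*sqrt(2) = (y - 8)*(y + 6)*(y + sqrt(2))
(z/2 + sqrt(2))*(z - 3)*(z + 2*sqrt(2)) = z^3/2 - 3*z^2/2 + 2*sqrt(2)*z^2 - 6*sqrt(2)*z + 4*z - 12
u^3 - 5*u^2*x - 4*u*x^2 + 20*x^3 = (u - 5*x)*(u - 2*x)*(u + 2*x)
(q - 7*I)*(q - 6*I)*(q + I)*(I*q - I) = I*q^4 + 12*q^3 - I*q^3 - 12*q^2 - 29*I*q^2 + 42*q + 29*I*q - 42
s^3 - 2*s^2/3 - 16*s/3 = s*(s - 8/3)*(s + 2)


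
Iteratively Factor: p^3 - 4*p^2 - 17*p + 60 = (p - 3)*(p^2 - p - 20) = (p - 5)*(p - 3)*(p + 4)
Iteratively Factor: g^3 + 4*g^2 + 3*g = (g)*(g^2 + 4*g + 3) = g*(g + 3)*(g + 1)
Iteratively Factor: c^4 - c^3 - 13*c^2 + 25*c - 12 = (c - 3)*(c^3 + 2*c^2 - 7*c + 4) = (c - 3)*(c + 4)*(c^2 - 2*c + 1) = (c - 3)*(c - 1)*(c + 4)*(c - 1)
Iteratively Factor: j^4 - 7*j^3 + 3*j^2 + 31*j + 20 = (j + 1)*(j^3 - 8*j^2 + 11*j + 20) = (j + 1)^2*(j^2 - 9*j + 20) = (j - 5)*(j + 1)^2*(j - 4)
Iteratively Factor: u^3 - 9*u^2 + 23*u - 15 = (u - 3)*(u^2 - 6*u + 5) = (u - 3)*(u - 1)*(u - 5)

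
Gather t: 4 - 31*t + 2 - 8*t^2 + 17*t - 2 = -8*t^2 - 14*t + 4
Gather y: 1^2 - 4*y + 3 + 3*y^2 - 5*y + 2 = 3*y^2 - 9*y + 6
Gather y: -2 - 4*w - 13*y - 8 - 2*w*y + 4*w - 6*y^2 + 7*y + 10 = -6*y^2 + y*(-2*w - 6)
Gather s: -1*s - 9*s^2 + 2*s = -9*s^2 + s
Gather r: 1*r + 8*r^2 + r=8*r^2 + 2*r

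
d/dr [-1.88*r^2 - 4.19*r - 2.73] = -3.76*r - 4.19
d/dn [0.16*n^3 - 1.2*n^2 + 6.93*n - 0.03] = 0.48*n^2 - 2.4*n + 6.93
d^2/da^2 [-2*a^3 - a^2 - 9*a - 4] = -12*a - 2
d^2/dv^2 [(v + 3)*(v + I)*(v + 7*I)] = 6*v + 6 + 16*I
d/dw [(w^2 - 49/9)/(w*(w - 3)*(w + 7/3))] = (-w^2 + 14*w/3 - 7)/(w^2*(w^2 - 6*w + 9))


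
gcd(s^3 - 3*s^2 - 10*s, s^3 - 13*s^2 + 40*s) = s^2 - 5*s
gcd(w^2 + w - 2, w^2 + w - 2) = w^2 + w - 2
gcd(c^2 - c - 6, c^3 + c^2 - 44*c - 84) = c + 2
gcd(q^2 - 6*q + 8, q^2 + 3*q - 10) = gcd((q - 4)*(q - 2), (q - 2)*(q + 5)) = q - 2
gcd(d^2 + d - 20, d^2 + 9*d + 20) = d + 5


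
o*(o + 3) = o^2 + 3*o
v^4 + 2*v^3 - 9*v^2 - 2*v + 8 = (v - 2)*(v - 1)*(v + 1)*(v + 4)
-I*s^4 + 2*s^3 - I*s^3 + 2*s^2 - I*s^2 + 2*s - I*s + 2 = (s + 1)*(s - I)*(s + 2*I)*(-I*s + 1)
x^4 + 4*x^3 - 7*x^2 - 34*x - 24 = (x - 3)*(x + 1)*(x + 2)*(x + 4)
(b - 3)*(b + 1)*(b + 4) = b^3 + 2*b^2 - 11*b - 12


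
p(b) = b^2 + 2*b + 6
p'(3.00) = 8.00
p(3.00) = 21.00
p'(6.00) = 14.00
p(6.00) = 54.00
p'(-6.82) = -11.64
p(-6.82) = 38.87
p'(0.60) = 3.20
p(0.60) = 7.56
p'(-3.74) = -5.48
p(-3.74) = 12.51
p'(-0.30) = 1.40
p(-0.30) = 5.49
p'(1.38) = 4.76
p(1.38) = 10.66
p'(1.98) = 5.96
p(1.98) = 13.88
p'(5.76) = 13.52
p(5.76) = 50.70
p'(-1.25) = -0.50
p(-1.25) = 5.06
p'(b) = 2*b + 2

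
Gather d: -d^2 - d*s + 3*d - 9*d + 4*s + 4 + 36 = -d^2 + d*(-s - 6) + 4*s + 40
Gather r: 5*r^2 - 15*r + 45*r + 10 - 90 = 5*r^2 + 30*r - 80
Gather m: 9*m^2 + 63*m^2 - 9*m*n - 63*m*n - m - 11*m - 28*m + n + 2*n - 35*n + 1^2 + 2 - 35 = 72*m^2 + m*(-72*n - 40) - 32*n - 32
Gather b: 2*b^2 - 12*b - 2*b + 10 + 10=2*b^2 - 14*b + 20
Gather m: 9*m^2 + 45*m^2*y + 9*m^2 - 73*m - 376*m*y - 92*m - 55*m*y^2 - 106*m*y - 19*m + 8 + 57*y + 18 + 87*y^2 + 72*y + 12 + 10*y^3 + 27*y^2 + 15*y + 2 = m^2*(45*y + 18) + m*(-55*y^2 - 482*y - 184) + 10*y^3 + 114*y^2 + 144*y + 40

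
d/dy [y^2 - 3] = 2*y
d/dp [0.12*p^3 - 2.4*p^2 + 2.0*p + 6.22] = 0.36*p^2 - 4.8*p + 2.0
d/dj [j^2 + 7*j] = 2*j + 7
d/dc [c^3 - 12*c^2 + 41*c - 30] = 3*c^2 - 24*c + 41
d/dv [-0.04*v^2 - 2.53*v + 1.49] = -0.08*v - 2.53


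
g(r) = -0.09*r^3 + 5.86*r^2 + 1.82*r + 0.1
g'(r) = -0.27*r^2 + 11.72*r + 1.82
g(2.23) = 32.30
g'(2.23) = 26.61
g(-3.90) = 87.47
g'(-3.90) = -47.99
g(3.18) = 62.25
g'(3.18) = 36.36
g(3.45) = 72.43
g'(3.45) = 39.04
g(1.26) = 11.52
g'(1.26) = 16.16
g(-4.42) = 114.31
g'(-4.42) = -55.26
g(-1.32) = 8.12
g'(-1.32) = -14.12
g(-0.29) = 0.07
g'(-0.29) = -1.60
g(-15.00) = 1595.05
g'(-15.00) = -234.73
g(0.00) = 0.10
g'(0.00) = 1.82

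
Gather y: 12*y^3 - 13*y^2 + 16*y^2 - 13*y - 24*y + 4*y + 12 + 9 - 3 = 12*y^3 + 3*y^2 - 33*y + 18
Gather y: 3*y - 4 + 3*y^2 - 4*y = 3*y^2 - y - 4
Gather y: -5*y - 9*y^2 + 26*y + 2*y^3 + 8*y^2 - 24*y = 2*y^3 - y^2 - 3*y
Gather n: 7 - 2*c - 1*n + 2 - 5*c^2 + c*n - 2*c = -5*c^2 - 4*c + n*(c - 1) + 9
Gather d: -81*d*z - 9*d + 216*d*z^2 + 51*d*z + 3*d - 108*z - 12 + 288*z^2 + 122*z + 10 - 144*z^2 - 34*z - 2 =d*(216*z^2 - 30*z - 6) + 144*z^2 - 20*z - 4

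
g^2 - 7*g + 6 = (g - 6)*(g - 1)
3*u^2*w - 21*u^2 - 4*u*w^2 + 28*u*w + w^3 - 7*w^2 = (-3*u + w)*(-u + w)*(w - 7)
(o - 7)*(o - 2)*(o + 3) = o^3 - 6*o^2 - 13*o + 42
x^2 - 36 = (x - 6)*(x + 6)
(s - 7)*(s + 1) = s^2 - 6*s - 7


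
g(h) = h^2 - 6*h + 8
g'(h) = 2*h - 6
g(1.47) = 1.34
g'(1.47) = -3.06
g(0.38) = 5.86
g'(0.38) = -5.24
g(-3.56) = 42.03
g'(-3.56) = -13.12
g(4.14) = 0.30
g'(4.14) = 2.28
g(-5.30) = 67.89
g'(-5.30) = -16.60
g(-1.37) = 18.10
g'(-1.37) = -8.74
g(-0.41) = 10.63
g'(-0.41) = -6.82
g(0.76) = 4.02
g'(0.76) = -4.48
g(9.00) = 35.00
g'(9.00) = 12.00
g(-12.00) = 224.00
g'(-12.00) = -30.00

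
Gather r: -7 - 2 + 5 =-4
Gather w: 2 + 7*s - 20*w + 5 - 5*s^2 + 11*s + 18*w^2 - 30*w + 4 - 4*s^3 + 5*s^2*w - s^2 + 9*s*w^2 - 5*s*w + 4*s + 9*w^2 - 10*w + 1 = -4*s^3 - 6*s^2 + 22*s + w^2*(9*s + 27) + w*(5*s^2 - 5*s - 60) + 12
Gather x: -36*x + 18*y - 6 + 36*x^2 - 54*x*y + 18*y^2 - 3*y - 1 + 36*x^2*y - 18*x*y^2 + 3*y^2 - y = x^2*(36*y + 36) + x*(-18*y^2 - 54*y - 36) + 21*y^2 + 14*y - 7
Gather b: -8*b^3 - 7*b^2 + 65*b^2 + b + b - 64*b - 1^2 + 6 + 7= -8*b^3 + 58*b^2 - 62*b + 12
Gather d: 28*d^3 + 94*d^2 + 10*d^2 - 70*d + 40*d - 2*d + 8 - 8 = 28*d^3 + 104*d^2 - 32*d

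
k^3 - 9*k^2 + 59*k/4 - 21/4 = (k - 7)*(k - 3/2)*(k - 1/2)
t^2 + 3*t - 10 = (t - 2)*(t + 5)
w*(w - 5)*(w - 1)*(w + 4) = w^4 - 2*w^3 - 19*w^2 + 20*w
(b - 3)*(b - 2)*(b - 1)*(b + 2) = b^4 - 4*b^3 - b^2 + 16*b - 12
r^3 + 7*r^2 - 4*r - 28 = (r - 2)*(r + 2)*(r + 7)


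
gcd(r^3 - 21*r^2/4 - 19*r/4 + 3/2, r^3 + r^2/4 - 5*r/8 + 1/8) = r^2 + 3*r/4 - 1/4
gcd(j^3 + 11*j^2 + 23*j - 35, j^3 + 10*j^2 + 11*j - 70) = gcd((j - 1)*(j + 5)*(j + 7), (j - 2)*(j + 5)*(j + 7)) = j^2 + 12*j + 35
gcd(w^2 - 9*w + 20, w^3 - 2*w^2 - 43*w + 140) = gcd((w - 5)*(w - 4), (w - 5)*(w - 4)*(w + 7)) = w^2 - 9*w + 20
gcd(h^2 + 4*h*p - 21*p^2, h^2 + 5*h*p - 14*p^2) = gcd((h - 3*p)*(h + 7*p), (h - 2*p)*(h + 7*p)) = h + 7*p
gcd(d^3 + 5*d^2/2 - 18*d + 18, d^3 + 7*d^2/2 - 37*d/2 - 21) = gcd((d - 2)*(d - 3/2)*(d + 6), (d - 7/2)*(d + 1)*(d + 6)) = d + 6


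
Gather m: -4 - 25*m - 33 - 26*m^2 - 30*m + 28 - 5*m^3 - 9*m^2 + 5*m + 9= -5*m^3 - 35*m^2 - 50*m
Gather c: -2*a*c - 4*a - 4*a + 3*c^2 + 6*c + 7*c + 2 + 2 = -8*a + 3*c^2 + c*(13 - 2*a) + 4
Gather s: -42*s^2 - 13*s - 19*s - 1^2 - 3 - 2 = -42*s^2 - 32*s - 6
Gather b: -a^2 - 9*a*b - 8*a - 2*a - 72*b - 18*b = -a^2 - 10*a + b*(-9*a - 90)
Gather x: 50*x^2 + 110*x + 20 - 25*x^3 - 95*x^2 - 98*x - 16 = -25*x^3 - 45*x^2 + 12*x + 4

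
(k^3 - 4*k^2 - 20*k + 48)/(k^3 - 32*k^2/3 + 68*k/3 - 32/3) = 3*(k^2 - 2*k - 24)/(3*k^2 - 26*k + 16)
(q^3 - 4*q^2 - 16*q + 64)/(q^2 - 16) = q - 4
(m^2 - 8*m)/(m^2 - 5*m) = (m - 8)/(m - 5)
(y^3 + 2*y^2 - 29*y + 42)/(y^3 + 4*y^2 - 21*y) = (y - 2)/y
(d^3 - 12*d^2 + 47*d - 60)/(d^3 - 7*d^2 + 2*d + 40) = (d - 3)/(d + 2)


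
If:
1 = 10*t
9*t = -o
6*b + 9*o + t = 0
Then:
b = 4/3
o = -9/10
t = 1/10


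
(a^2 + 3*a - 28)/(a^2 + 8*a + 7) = (a - 4)/(a + 1)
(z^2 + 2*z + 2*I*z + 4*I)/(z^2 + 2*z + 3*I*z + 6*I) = (z + 2*I)/(z + 3*I)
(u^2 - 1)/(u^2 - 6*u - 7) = (u - 1)/(u - 7)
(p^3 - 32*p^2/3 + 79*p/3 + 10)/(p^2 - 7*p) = (3*p^3 - 32*p^2 + 79*p + 30)/(3*p*(p - 7))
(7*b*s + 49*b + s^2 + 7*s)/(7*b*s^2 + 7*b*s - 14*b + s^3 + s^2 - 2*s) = (s + 7)/(s^2 + s - 2)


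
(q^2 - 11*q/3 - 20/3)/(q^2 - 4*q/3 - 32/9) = 3*(q - 5)/(3*q - 8)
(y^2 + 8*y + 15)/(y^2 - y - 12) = (y + 5)/(y - 4)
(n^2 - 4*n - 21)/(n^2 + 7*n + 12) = (n - 7)/(n + 4)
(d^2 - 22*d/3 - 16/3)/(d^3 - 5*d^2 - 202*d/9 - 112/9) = 3/(3*d + 7)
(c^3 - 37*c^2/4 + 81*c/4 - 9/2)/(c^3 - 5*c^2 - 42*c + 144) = (4*c^2 - 25*c + 6)/(4*(c^2 - 2*c - 48))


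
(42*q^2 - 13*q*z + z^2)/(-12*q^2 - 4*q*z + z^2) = (-7*q + z)/(2*q + z)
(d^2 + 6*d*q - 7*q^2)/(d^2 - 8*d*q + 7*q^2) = (-d - 7*q)/(-d + 7*q)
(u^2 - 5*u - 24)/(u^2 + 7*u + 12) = (u - 8)/(u + 4)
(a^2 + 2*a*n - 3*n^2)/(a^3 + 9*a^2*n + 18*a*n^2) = (a - n)/(a*(a + 6*n))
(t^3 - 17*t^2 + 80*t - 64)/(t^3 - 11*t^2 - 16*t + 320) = (t - 1)/(t + 5)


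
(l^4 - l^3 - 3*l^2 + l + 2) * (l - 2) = l^5 - 3*l^4 - l^3 + 7*l^2 - 4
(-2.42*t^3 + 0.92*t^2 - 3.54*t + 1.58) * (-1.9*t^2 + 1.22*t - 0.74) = 4.598*t^5 - 4.7004*t^4 + 9.6392*t^3 - 8.0016*t^2 + 4.5472*t - 1.1692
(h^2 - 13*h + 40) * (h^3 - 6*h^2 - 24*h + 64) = h^5 - 19*h^4 + 94*h^3 + 136*h^2 - 1792*h + 2560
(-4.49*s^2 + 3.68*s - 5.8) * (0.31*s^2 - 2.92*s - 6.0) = -1.3919*s^4 + 14.2516*s^3 + 14.3964*s^2 - 5.144*s + 34.8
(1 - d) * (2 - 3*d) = 3*d^2 - 5*d + 2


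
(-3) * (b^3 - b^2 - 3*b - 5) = -3*b^3 + 3*b^2 + 9*b + 15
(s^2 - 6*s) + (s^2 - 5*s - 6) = 2*s^2 - 11*s - 6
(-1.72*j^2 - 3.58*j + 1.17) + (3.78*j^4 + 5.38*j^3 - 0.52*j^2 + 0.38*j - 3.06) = 3.78*j^4 + 5.38*j^3 - 2.24*j^2 - 3.2*j - 1.89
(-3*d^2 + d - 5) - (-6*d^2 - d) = 3*d^2 + 2*d - 5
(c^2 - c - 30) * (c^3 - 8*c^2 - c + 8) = c^5 - 9*c^4 - 23*c^3 + 249*c^2 + 22*c - 240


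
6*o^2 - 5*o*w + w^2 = (-3*o + w)*(-2*o + w)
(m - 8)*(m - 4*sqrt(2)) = m^2 - 8*m - 4*sqrt(2)*m + 32*sqrt(2)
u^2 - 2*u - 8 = (u - 4)*(u + 2)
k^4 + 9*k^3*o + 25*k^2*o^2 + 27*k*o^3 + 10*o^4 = (k + o)^2*(k + 2*o)*(k + 5*o)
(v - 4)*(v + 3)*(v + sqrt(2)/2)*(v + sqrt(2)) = v^4 - v^3 + 3*sqrt(2)*v^3/2 - 11*v^2 - 3*sqrt(2)*v^2/2 - 18*sqrt(2)*v - v - 12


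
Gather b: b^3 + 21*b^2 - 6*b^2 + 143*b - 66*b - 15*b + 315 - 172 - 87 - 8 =b^3 + 15*b^2 + 62*b + 48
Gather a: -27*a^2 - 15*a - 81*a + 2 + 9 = -27*a^2 - 96*a + 11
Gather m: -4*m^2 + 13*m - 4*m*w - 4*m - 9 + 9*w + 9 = -4*m^2 + m*(9 - 4*w) + 9*w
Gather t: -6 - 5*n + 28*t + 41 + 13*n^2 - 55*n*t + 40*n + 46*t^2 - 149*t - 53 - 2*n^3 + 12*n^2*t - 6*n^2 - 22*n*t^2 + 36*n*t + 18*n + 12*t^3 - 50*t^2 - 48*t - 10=-2*n^3 + 7*n^2 + 53*n + 12*t^3 + t^2*(-22*n - 4) + t*(12*n^2 - 19*n - 169) - 28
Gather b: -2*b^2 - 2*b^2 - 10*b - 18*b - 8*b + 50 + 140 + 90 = -4*b^2 - 36*b + 280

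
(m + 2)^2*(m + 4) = m^3 + 8*m^2 + 20*m + 16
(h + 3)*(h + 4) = h^2 + 7*h + 12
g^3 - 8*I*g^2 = g^2*(g - 8*I)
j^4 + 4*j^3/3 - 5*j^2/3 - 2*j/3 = j*(j - 1)*(j + 1/3)*(j + 2)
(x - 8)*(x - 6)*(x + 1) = x^3 - 13*x^2 + 34*x + 48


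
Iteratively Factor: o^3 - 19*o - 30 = (o - 5)*(o^2 + 5*o + 6) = (o - 5)*(o + 2)*(o + 3)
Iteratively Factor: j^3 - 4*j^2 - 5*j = (j - 5)*(j^2 + j) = j*(j - 5)*(j + 1)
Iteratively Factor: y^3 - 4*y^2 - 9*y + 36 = (y - 4)*(y^2 - 9) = (y - 4)*(y - 3)*(y + 3)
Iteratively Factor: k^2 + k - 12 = (k + 4)*(k - 3)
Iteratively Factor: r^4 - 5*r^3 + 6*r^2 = (r)*(r^3 - 5*r^2 + 6*r) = r^2*(r^2 - 5*r + 6) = r^2*(r - 3)*(r - 2)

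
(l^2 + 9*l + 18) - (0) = l^2 + 9*l + 18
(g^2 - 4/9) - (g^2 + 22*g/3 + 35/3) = -22*g/3 - 109/9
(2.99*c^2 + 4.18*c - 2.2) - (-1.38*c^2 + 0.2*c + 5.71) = 4.37*c^2 + 3.98*c - 7.91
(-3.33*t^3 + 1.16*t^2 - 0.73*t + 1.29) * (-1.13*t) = 3.7629*t^4 - 1.3108*t^3 + 0.8249*t^2 - 1.4577*t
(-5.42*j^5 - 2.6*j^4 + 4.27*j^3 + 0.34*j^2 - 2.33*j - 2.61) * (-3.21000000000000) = 17.3982*j^5 + 8.346*j^4 - 13.7067*j^3 - 1.0914*j^2 + 7.4793*j + 8.3781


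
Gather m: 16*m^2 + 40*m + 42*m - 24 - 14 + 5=16*m^2 + 82*m - 33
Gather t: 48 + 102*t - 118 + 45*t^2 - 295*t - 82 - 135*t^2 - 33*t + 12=-90*t^2 - 226*t - 140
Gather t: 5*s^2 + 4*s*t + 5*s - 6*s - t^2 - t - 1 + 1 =5*s^2 - s - t^2 + t*(4*s - 1)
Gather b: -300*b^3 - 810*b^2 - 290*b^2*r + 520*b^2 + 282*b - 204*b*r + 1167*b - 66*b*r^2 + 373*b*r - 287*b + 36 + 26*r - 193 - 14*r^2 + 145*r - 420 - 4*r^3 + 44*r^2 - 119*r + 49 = -300*b^3 + b^2*(-290*r - 290) + b*(-66*r^2 + 169*r + 1162) - 4*r^3 + 30*r^2 + 52*r - 528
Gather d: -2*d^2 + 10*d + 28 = -2*d^2 + 10*d + 28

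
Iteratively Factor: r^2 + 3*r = (r)*(r + 3)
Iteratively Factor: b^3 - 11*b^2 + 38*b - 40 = (b - 2)*(b^2 - 9*b + 20) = (b - 4)*(b - 2)*(b - 5)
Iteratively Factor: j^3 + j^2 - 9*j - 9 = (j + 1)*(j^2 - 9) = (j - 3)*(j + 1)*(j + 3)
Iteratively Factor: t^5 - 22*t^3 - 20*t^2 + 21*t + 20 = (t + 4)*(t^4 - 4*t^3 - 6*t^2 + 4*t + 5) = (t - 1)*(t + 4)*(t^3 - 3*t^2 - 9*t - 5) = (t - 1)*(t + 1)*(t + 4)*(t^2 - 4*t - 5) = (t - 5)*(t - 1)*(t + 1)*(t + 4)*(t + 1)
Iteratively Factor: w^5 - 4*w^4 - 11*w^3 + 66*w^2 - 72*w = (w - 3)*(w^4 - w^3 - 14*w^2 + 24*w) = w*(w - 3)*(w^3 - w^2 - 14*w + 24) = w*(w - 3)^2*(w^2 + 2*w - 8) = w*(w - 3)^2*(w + 4)*(w - 2)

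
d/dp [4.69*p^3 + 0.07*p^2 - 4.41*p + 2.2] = 14.07*p^2 + 0.14*p - 4.41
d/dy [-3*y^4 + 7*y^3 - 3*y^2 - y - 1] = -12*y^3 + 21*y^2 - 6*y - 1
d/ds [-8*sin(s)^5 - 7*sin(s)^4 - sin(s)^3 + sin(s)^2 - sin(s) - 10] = (-40*sin(s)^4 - 28*sin(s)^3 - 3*sin(s)^2 + 2*sin(s) - 1)*cos(s)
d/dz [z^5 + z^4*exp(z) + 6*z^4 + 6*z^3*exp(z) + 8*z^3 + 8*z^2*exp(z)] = z*(z^3*exp(z) + 5*z^3 + 10*z^2*exp(z) + 24*z^2 + 26*z*exp(z) + 24*z + 16*exp(z))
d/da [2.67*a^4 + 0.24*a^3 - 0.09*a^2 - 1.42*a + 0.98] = 10.68*a^3 + 0.72*a^2 - 0.18*a - 1.42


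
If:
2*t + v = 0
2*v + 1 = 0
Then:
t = 1/4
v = -1/2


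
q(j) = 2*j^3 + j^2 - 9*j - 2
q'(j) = 6*j^2 + 2*j - 9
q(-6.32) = -410.05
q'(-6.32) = 218.01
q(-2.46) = -3.58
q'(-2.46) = 22.39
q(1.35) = -7.41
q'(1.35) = 4.64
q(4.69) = 184.11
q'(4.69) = 132.36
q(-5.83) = -311.85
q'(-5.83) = 183.27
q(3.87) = 94.07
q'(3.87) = 88.60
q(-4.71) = -146.40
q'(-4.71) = 114.68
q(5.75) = 359.53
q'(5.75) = 200.88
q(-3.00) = -20.00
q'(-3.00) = 39.00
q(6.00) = 412.00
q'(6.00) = 219.00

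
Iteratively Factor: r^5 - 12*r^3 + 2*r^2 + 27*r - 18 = (r + 2)*(r^4 - 2*r^3 - 8*r^2 + 18*r - 9) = (r - 1)*(r + 2)*(r^3 - r^2 - 9*r + 9) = (r - 1)^2*(r + 2)*(r^2 - 9) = (r - 1)^2*(r + 2)*(r + 3)*(r - 3)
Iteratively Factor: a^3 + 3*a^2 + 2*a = (a + 2)*(a^2 + a) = (a + 1)*(a + 2)*(a)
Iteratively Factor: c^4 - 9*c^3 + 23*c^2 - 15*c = (c - 3)*(c^3 - 6*c^2 + 5*c) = (c - 3)*(c - 1)*(c^2 - 5*c) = (c - 5)*(c - 3)*(c - 1)*(c)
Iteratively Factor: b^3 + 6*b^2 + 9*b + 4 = (b + 4)*(b^2 + 2*b + 1) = (b + 1)*(b + 4)*(b + 1)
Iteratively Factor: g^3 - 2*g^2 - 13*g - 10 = (g + 1)*(g^2 - 3*g - 10) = (g + 1)*(g + 2)*(g - 5)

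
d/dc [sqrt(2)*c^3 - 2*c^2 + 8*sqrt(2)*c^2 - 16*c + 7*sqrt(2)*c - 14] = 3*sqrt(2)*c^2 - 4*c + 16*sqrt(2)*c - 16 + 7*sqrt(2)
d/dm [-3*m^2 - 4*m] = -6*m - 4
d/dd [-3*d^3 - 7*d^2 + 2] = d*(-9*d - 14)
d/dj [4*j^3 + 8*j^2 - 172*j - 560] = 12*j^2 + 16*j - 172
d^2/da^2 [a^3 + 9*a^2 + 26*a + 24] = 6*a + 18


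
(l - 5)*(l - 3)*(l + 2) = l^3 - 6*l^2 - l + 30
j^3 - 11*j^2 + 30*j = j*(j - 6)*(j - 5)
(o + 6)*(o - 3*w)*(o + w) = o^3 - 2*o^2*w + 6*o^2 - 3*o*w^2 - 12*o*w - 18*w^2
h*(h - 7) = h^2 - 7*h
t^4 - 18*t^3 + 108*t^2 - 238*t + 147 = (t - 7)^2*(t - 3)*(t - 1)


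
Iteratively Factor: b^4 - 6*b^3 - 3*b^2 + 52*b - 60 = (b + 3)*(b^3 - 9*b^2 + 24*b - 20) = (b - 2)*(b + 3)*(b^2 - 7*b + 10) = (b - 2)^2*(b + 3)*(b - 5)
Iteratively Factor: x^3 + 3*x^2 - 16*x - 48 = (x - 4)*(x^2 + 7*x + 12) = (x - 4)*(x + 3)*(x + 4)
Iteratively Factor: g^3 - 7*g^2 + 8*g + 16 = (g - 4)*(g^2 - 3*g - 4) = (g - 4)^2*(g + 1)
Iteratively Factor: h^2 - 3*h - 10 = (h + 2)*(h - 5)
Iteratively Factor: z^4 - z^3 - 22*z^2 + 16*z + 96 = (z - 4)*(z^3 + 3*z^2 - 10*z - 24) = (z - 4)*(z - 3)*(z^2 + 6*z + 8) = (z - 4)*(z - 3)*(z + 4)*(z + 2)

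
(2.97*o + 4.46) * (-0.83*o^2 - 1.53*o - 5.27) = -2.4651*o^3 - 8.2459*o^2 - 22.4757*o - 23.5042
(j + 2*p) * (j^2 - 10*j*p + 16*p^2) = j^3 - 8*j^2*p - 4*j*p^2 + 32*p^3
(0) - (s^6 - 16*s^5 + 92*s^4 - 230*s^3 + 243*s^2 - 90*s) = -s^6 + 16*s^5 - 92*s^4 + 230*s^3 - 243*s^2 + 90*s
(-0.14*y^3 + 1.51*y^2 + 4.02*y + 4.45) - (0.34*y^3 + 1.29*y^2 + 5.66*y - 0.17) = -0.48*y^3 + 0.22*y^2 - 1.64*y + 4.62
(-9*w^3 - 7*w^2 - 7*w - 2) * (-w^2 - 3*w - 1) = 9*w^5 + 34*w^4 + 37*w^3 + 30*w^2 + 13*w + 2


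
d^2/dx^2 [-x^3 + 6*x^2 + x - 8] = 12 - 6*x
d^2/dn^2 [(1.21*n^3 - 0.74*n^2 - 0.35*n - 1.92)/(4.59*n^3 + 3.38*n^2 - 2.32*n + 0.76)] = (-1.13686837721616e-13*n^7 - 68.725152*n^6 + 33.067278*n^5 - 615.921084*n^4 - 460.704296*n^3 + 4.32100799999999*n^2 + 140.109456*n - 12.893312)/(96.702579*n^9 + 213.630534*n^8 + 10.680012*n^7 - 129.307924*n^6 + 65.346576*n^5 + 32.06664*n^4 - 40.291312*n^3 + 18.128736*n^2 - 4.020096*n + 0.438976)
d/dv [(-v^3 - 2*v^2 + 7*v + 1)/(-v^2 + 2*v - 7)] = (v^4 - 4*v^3 + 24*v^2 + 30*v - 51)/(v^4 - 4*v^3 + 18*v^2 - 28*v + 49)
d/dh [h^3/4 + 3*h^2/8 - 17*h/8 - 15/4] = 3*h^2/4 + 3*h/4 - 17/8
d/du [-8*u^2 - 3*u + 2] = -16*u - 3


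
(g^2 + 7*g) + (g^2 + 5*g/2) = 2*g^2 + 19*g/2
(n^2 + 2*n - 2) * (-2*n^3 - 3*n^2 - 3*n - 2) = -2*n^5 - 7*n^4 - 5*n^3 - 2*n^2 + 2*n + 4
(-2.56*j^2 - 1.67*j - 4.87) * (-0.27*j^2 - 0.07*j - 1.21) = 0.6912*j^4 + 0.6301*j^3 + 4.5294*j^2 + 2.3616*j + 5.8927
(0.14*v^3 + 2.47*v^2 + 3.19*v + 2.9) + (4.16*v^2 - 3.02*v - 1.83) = 0.14*v^3 + 6.63*v^2 + 0.17*v + 1.07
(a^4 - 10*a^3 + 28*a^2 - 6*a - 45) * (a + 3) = a^5 - 7*a^4 - 2*a^3 + 78*a^2 - 63*a - 135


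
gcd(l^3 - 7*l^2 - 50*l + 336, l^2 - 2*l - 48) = l - 8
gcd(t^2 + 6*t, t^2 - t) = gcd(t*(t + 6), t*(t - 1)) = t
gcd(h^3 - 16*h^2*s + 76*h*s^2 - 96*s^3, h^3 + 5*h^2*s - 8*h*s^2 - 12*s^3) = -h + 2*s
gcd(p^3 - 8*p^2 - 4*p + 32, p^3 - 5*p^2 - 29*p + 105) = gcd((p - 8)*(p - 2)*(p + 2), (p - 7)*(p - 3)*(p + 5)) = 1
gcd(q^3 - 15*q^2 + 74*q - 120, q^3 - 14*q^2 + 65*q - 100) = q^2 - 9*q + 20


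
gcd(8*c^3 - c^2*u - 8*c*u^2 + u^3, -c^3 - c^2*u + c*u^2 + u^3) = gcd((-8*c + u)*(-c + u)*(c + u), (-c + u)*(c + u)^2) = -c^2 + u^2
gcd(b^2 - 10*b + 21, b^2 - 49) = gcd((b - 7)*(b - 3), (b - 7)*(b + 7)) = b - 7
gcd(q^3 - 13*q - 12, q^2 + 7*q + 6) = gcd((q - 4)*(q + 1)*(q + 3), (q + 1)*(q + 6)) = q + 1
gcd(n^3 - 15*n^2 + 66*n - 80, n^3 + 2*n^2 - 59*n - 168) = n - 8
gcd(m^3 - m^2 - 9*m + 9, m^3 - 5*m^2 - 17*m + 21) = m^2 + 2*m - 3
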